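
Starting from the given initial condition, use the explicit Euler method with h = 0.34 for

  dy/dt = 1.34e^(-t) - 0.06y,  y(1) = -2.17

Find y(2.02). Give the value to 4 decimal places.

-1.6773

Euler: y_{n+1} = y_n + h·f(t_n, y_n).
t=1.000000, y=-2.170000: f=0.623158 → y ← -2.170000 + 0.34·0.623158 = -1.958126
t=1.340000, y=-1.958126: f=0.468361 → y ← -1.958126 + 0.34·0.468361 = -1.798883
t=1.680000, y=-1.798883: f=0.357674 → y ← -1.798883 + 0.34·0.357674 = -1.677274
y(2.02) ≈ -1.6773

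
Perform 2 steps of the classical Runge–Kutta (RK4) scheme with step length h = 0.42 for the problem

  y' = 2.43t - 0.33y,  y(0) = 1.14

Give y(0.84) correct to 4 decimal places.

1.6473

RK4: k1 = f(t_n, y_n); k2 = f(t_n + h/2, y_n + (h/2)·k1); k3 = f(t_n + h/2, y_n + (h/2)·k2); k4 = f(t_n + h, y_n + h·k3); y_{n+1} = y_n + (h/6)·(k1 + 2k2 + 2k3 + k4).
t=0.000000, y=1.140000:
  k1 = f(0.000000, 1.140000) = -0.376200
  k2 = f(0.210000, 1.060998) = 0.160171
  k3 = f(0.210000, 1.173636) = 0.123000
  k4 = f(0.420000, 1.191660) = 0.627352
  y ← 1.140000 + (0.42/6)·(k1 + 2k2 + 2k3 + k4) = 1.197225
t=0.420000, y=1.197225:
  k1 = f(0.420000, 1.197225) = 0.625516
  k2 = f(0.630000, 1.328583) = 1.092468
  k3 = f(0.630000, 1.426643) = 1.060108
  k4 = f(0.840000, 1.642470) = 1.499185
  y ← 1.197225 + (0.42/6)·(k1 + 2k2 + 2k3 + k4) = 1.647314
y(0.84) ≈ 1.6473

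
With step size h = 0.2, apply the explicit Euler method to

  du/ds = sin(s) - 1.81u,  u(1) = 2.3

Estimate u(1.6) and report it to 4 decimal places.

0.9818

Euler: u_{n+1} = u_n + h·f(s_n, u_n).
s=1.000000, u=2.300000: f=-3.321529 → u ← 2.300000 + 0.2·(-3.321529) = 1.635694
s=1.200000, u=1.635694: f=-2.028567 → u ← 1.635694 + 0.2·(-2.028567) = 1.229981
s=1.400000, u=1.229981: f=-1.240815 → u ← 1.229981 + 0.2·(-1.240815) = 0.981818
u(1.6) ≈ 0.9818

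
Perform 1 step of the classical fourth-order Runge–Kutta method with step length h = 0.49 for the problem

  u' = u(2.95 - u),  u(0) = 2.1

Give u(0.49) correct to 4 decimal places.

2.6827

RK4: k1 = f(t_n, u_n); k2 = f(t_n + h/2, u_n + (h/2)·k1); k3 = f(t_n + h/2, u_n + (h/2)·k2); k4 = f(t_n + h, u_n + h·k3); u_{n+1} = u_n + (h/6)·(k1 + 2k2 + 2k3 + k4).
t=0.000000, u=2.100000:
  k1 = f(0.000000, 2.100000) = 1.785000
  k2 = f(0.245000, 2.537325) = 1.047091
  k3 = f(0.245000, 2.356537) = 1.398517
  k4 = f(0.490000, 2.785273) = 0.458809
  u ← 2.100000 + (0.49/6)·(k1 + 2k2 + 2k3 + k4) = 2.682694
u(0.49) ≈ 2.6827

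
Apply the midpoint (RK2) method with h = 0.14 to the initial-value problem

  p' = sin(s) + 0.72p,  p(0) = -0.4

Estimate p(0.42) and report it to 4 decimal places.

Midpoint: k1 = f(s_n, p_n); k2 = f(s_n + h/2, p_n + (h/2)·k1); p_{n+1} = p_n + h·k2.
s=0.000000, p=-0.400000:
  k1 = f(0.000000, -0.400000) = -0.288000
  k2 = f(0.070000, -0.420160) = -0.232572
  p ← -0.400000 + 0.14·(-0.232572) = -0.432560
s=0.140000, p=-0.432560:
  k1 = f(0.140000, -0.432560) = -0.171900
  k2 = f(0.210000, -0.444593) = -0.111647
  p ← -0.432560 + 0.14·(-0.111647) = -0.448191
s=0.280000, p=-0.448191:
  k1 = f(0.280000, -0.448191) = -0.046342
  k2 = f(0.350000, -0.451435) = 0.017865
  p ← -0.448191 + 0.14·0.017865 = -0.445690
p(0.42) ≈ -0.4457

-0.4457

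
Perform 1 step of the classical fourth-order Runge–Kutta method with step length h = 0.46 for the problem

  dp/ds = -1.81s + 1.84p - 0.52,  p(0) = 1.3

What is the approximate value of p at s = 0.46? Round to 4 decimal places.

RK4: k1 = f(s_n, p_n); k2 = f(s_n + h/2, p_n + (h/2)·k1); k3 = f(s_n + h/2, p_n + (h/2)·k2); k4 = f(s_n + h, p_n + h·k3); p_{n+1} = p_n + (h/6)·(k1 + 2k2 + 2k3 + k4).
s=0.000000, p=1.300000:
  k1 = f(0.000000, 1.300000) = 1.872000
  k2 = f(0.230000, 1.730560) = 2.247930
  k3 = f(0.230000, 1.817024) = 2.407024
  k4 = f(0.460000, 2.407231) = 3.076705
  p ← 1.300000 + (0.46/6)·(k1 + 2k2 + 2k3 + k4) = 2.393160
p(0.46) ≈ 2.3932

2.3932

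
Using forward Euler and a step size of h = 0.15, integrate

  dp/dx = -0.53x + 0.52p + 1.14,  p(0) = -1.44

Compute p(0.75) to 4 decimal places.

-1.2260

Euler: p_{n+1} = p_n + h·f(x_n, p_n).
x=0.000000, p=-1.440000: f=0.391200 → p ← -1.440000 + 0.15·0.391200 = -1.381320
x=0.150000, p=-1.381320: f=0.342214 → p ← -1.381320 + 0.15·0.342214 = -1.329988
x=0.300000, p=-1.329988: f=0.289406 → p ← -1.329988 + 0.15·0.289406 = -1.286577
x=0.450000, p=-1.286577: f=0.232480 → p ← -1.286577 + 0.15·0.232480 = -1.251705
x=0.600000, p=-1.251705: f=0.171113 → p ← -1.251705 + 0.15·0.171113 = -1.226038
p(0.75) ≈ -1.2260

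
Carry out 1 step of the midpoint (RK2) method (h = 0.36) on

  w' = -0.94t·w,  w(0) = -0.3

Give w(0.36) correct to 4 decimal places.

-0.2817

Midpoint: k1 = f(t_n, w_n); k2 = f(t_n + h/2, w_n + (h/2)·k1); w_{n+1} = w_n + h·k2.
t=0.000000, w=-0.300000:
  k1 = f(0.000000, -0.300000) = 0.000000
  k2 = f(0.180000, -0.300000) = 0.050760
  w ← -0.300000 + 0.36·0.050760 = -0.281726
w(0.36) ≈ -0.2817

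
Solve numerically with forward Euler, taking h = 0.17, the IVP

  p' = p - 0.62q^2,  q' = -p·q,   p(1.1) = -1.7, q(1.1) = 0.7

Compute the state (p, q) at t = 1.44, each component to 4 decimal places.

-2.4734, 1.2153

Euler on (p,q): p_{n+1} = p_n + h·p', q_{n+1} = q_n + h·q'.
1.100000: (-1.700000, 0.700000); f=(-2.003800, 1.190000) → (-2.040646, 0.902300)
1.270000: (-2.040646, 0.902300); f=(-2.545416, 1.841275) → (-2.473367, 1.215317)
(p(1.44), q(1.44)) ≈ (-2.4734, 1.2153)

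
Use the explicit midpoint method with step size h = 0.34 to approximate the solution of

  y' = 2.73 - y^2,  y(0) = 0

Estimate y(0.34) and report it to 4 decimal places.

0.8550

Midpoint: k1 = f(t_n, y_n); k2 = f(t_n + h/2, y_n + (h/2)·k1); y_{n+1} = y_n + h·k2.
t=0.000000, y=0.000000:
  k1 = f(0.000000, 0.000000) = 2.730000
  k2 = f(0.170000, 0.464100) = 2.514611
  y ← 0.000000 + 0.34·2.514611 = 0.854968
y(0.34) ≈ 0.8550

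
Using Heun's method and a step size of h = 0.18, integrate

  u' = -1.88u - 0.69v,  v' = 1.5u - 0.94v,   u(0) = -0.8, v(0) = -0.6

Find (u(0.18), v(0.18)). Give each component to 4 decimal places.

Heun on (u,v): k1 = f(t_n, state_n); k2 = f(t_n + h, state_n + h·k1); state_{n+1} = state_n + (h/2)·(k1 + k2).
0.000000: (-0.800000, -0.600000)
  k1 = (1.918000, -0.636000)
  predictor → (-0.454760, -0.714480)
  k2 = (1.347940, -0.010529)
  → (-0.506065, -0.658188)
(u(0.18), v(0.18)) ≈ (-0.5061, -0.6582)

-0.5061, -0.6582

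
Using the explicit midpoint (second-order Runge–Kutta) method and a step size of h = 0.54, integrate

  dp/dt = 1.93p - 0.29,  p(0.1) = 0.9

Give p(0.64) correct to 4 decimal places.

2.0886

Midpoint: k1 = f(t_n, p_n); k2 = f(t_n + h/2, p_n + (h/2)·k1); p_{n+1} = p_n + h·k2.
t=0.100000, p=0.900000:
  k1 = f(0.100000, 0.900000) = 1.447000
  k2 = f(0.370000, 1.290690) = 2.201032
  p ← 0.900000 + 0.54·2.201032 = 2.088557
p(0.64) ≈ 2.0886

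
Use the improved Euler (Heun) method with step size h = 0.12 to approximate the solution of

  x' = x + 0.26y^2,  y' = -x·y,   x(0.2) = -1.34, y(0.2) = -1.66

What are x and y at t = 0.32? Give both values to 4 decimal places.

-1.4044, -1.9570

Heun on (x,y): k1 = f(t_n, state_n); k2 = f(t_n + h, state_n + h·k1); state_{n+1} = state_n + (h/2)·(k1 + k2).
0.200000: (-1.340000, -1.660000)
  k1 = (-0.623544, -2.224400)
  predictor → (-1.414825, -1.926928)
  k2 = (-0.449432, -2.726266)
  → (-1.404379, -1.957040)
(x(0.32), y(0.32)) ≈ (-1.4044, -1.9570)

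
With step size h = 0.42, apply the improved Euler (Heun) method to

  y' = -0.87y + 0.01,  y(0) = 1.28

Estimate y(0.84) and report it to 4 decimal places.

Heun: k1 = f(x_n, y_n); k2 = f(x_n + h, y_n + h·k1); y_{n+1} = y_n + (h/2)·(k1 + k2).
x=0.000000, y=1.280000:
  k1 = f(0.000000, 1.280000) = -1.103600
  k2 = f(0.420000, 0.816488) = -0.700345
  y ← 1.280000 + (0.42/2)·(-1.103600 + (-0.700345)) = 0.901172
x=0.420000, y=0.901172:
  k1 = f(0.420000, 0.901172) = -0.774019
  k2 = f(0.840000, 0.576084) = -0.491193
  y ← 0.901172 + (0.42/2)·(-0.774019 + (-0.491193)) = 0.635477
y(0.84) ≈ 0.6355

0.6355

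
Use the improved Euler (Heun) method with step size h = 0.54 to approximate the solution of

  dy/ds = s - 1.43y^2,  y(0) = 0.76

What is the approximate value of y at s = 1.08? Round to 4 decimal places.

0.7754

Heun: k1 = f(s_n, y_n); k2 = f(s_n + h, y_n + h·k1); y_{n+1} = y_n + (h/2)·(k1 + k2).
s=0.000000, y=0.760000:
  k1 = f(0.000000, 0.760000) = -0.825968
  k2 = f(0.540000, 0.313977) = 0.399028
  y ← 0.760000 + (0.54/2)·(-0.825968 + 0.399028) = 0.644726
s=0.540000, y=0.644726:
  k1 = f(0.540000, 0.644726) = -0.054411
  k2 = f(1.080000, 0.615344) = 0.538532
  y ← 0.644726 + (0.54/2)·(-0.054411 + 0.538532) = 0.775439
y(1.08) ≈ 0.7754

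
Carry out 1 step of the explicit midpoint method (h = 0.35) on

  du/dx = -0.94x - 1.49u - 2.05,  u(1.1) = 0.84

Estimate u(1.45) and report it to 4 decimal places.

-0.3394

Midpoint: k1 = f(x_n, u_n); k2 = f(x_n + h/2, u_n + (h/2)·k1); u_{n+1} = u_n + h·k2.
x=1.100000, u=0.840000:
  k1 = f(1.100000, 0.840000) = -4.335600
  k2 = f(1.275000, 0.081270) = -3.369592
  u ← 0.840000 + 0.35·(-3.369592) = -0.339357
u(1.45) ≈ -0.3394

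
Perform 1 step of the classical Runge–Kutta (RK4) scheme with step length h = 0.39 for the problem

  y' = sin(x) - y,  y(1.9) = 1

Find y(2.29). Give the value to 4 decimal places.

0.9528

RK4: k1 = f(x_n, y_n); k2 = f(x_n + h/2, y_n + (h/2)·k1); k3 = f(x_n + h/2, y_n + (h/2)·k2); k4 = f(x_n + h, y_n + h·k3); y_{n+1} = y_n + (h/6)·(k1 + 2k2 + 2k3 + k4).
x=1.900000, y=1.000000:
  k1 = f(1.900000, 1.000000) = -0.053700
  k2 = f(2.095000, 0.989529) = -0.123806
  k3 = f(2.095000, 0.975858) = -0.110135
  k4 = f(2.290000, 0.957047) = -0.204717
  y ← 1.000000 + (0.39/6)·(k1 + 2k2 + 2k3 + k4) = 0.952791
y(2.29) ≈ 0.9528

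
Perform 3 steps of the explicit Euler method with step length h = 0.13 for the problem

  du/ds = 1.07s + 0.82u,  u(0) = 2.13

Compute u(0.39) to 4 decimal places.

Euler: u_{n+1} = u_n + h·f(s_n, u_n).
s=0.000000, u=2.130000: f=1.746600 → u ← 2.130000 + 0.13·1.746600 = 2.357058
s=0.130000, u=2.357058: f=2.071888 → u ← 2.357058 + 0.13·2.071888 = 2.626403
s=0.260000, u=2.626403: f=2.431851 → u ← 2.626403 + 0.13·2.431851 = 2.942544
u(0.39) ≈ 2.9425

2.9425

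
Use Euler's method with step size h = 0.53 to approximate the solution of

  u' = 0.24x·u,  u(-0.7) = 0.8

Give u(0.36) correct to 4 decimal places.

Euler: u_{n+1} = u_n + h·f(x_n, u_n).
x=-0.700000, u=0.800000: f=-0.134400 → u ← 0.800000 + 0.53·(-0.134400) = 0.728768
x=-0.170000, u=0.728768: f=-0.029734 → u ← 0.728768 + 0.53·(-0.029734) = 0.713009
u(0.36) ≈ 0.7130

0.7130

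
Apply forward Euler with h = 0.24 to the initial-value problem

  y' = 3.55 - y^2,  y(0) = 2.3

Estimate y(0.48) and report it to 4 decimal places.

1.8840

Euler: y_{n+1} = y_n + h·f(x_n, y_n).
x=0.000000, y=2.300000: f=-1.740000 → y ← 2.300000 + 0.24·(-1.740000) = 1.882400
x=0.240000, y=1.882400: f=0.006570 → y ← 1.882400 + 0.24·0.006570 = 1.883977
y(0.48) ≈ 1.8840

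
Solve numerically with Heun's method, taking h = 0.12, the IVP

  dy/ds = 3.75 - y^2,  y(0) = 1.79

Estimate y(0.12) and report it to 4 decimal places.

1.8412

Heun: k1 = f(s_n, y_n); k2 = f(s_n + h, y_n + h·k1); y_{n+1} = y_n + (h/2)·(k1 + k2).
s=0.000000, y=1.790000:
  k1 = f(0.000000, 1.790000) = 0.545900
  k2 = f(0.120000, 1.855508) = 0.307090
  y ← 1.790000 + (0.12/2)·(0.545900 + 0.307090) = 1.841179
y(0.12) ≈ 1.8412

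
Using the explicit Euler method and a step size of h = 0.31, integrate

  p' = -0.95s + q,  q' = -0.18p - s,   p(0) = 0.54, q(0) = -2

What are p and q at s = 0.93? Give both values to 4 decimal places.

-1.6410, -2.2693

Euler on (p,q): p_{n+1} = p_n + h·p', q_{n+1} = q_n + h·q'.
0.000000: (0.540000, -2.000000); f=(-2.000000, -0.097200) → (-0.080000, -2.030132)
0.310000: (-0.080000, -2.030132); f=(-2.324632, -0.295600) → (-0.800636, -2.121768)
0.620000: (-0.800636, -2.121768); f=(-2.710768, -0.475886) → (-1.640974, -2.269293)
(p(0.93), q(0.93)) ≈ (-1.6410, -2.2693)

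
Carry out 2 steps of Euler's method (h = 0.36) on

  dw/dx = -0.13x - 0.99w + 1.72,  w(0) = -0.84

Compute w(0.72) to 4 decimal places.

Euler: w_{n+1} = w_n + h·f(x_n, w_n).
x=0.000000, w=-0.840000: f=2.551600 → w ← -0.840000 + 0.36·2.551600 = 0.078576
x=0.360000, w=0.078576: f=1.595410 → w ← 0.078576 + 0.36·1.595410 = 0.652924
w(0.72) ≈ 0.6529

0.6529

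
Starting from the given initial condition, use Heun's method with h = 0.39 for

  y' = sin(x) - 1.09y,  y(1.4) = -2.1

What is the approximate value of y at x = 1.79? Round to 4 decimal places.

Heun: k1 = f(x_n, y_n); k2 = f(x_n + h, y_n + h·k1); y_{n+1} = y_n + (h/2)·(k1 + k2).
x=1.400000, y=-2.100000:
  k1 = f(1.400000, -2.100000) = 3.274450
  k2 = f(1.790000, -0.822965) = 1.873102
  y ← -2.100000 + (0.39/2)·(3.274450 + 1.873102) = -1.096227
y(1.79) ≈ -1.0962

-1.0962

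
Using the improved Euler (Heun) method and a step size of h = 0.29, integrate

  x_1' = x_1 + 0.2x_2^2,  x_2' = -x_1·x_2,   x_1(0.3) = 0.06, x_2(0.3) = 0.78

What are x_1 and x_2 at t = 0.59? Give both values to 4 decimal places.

Heun on (x_1,x_2): k1 = f(t_n, state_n); k2 = f(t_n + h, state_n + h·k1); state_{n+1} = state_n + (h/2)·(k1 + k2).
0.300000: (0.060000, 0.780000)
  k1 = (0.181680, -0.046800)
  predictor → (0.112687, 0.766428)
  k2 = (0.230170, -0.086367)
  → (0.119718, 0.760691)
(x_1(0.59), x_2(0.59)) ≈ (0.1197, 0.7607)

0.1197, 0.7607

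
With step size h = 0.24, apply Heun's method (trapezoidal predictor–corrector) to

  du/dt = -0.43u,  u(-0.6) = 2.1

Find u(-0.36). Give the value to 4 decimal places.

1.8945

Heun: k1 = f(t_n, u_n); k2 = f(t_n + h, u_n + h·k1); u_{n+1} = u_n + (h/2)·(k1 + k2).
t=-0.600000, u=2.100000:
  k1 = f(-0.600000, 2.100000) = -0.903000
  k2 = f(-0.360000, 1.883280) = -0.809810
  u ← 2.100000 + (0.24/2)·(-0.903000 + (-0.809810)) = 1.894463
u(-0.36) ≈ 1.8945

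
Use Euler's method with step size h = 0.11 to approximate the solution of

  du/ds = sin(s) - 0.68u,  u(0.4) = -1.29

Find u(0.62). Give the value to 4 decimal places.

-1.0109

Euler: u_{n+1} = u_n + h·f(s_n, u_n).
s=0.400000, u=-1.290000: f=1.266618 → u ← -1.290000 + 0.11·1.266618 = -1.150672
s=0.510000, u=-1.150672: f=1.270634 → u ← -1.150672 + 0.11·1.270634 = -1.010902
u(0.62) ≈ -1.0109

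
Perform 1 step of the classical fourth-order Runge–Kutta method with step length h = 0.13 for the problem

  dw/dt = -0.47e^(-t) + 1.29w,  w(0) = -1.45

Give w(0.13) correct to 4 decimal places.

RK4: k1 = f(t_n, w_n); k2 = f(t_n + h/2, w_n + (h/2)·k1); k3 = f(t_n + h/2, w_n + (h/2)·k2); k4 = f(t_n + h, w_n + h·k3); w_{n+1} = w_n + (h/6)·(k1 + 2k2 + 2k3 + k4).
t=0.000000, w=-1.450000:
  k1 = f(0.000000, -1.450000) = -2.340500
  k2 = f(0.065000, -1.602132) = -2.507173
  k3 = f(0.065000, -1.612966) = -2.521148
  k4 = f(0.130000, -1.777749) = -2.706001
  w ← -1.450000 + (0.13/6)·(k1 + 2k2 + 2k3 + k4) = -1.777235
w(0.13) ≈ -1.7772

-1.7772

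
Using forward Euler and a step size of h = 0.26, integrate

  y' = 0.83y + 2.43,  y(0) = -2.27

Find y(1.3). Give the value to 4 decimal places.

-1.1805

Euler: y_{n+1} = y_n + h·f(t_n, y_n).
t=0.000000, y=-2.270000: f=0.545900 → y ← -2.270000 + 0.26·0.545900 = -2.128066
t=0.260000, y=-2.128066: f=0.663705 → y ← -2.128066 + 0.26·0.663705 = -1.955503
t=0.520000, y=-1.955503: f=0.806933 → y ← -1.955503 + 0.26·0.806933 = -1.745700
t=0.780000, y=-1.745700: f=0.981069 → y ← -1.745700 + 0.26·0.981069 = -1.490622
t=1.040000, y=-1.490622: f=1.192784 → y ← -1.490622 + 0.26·1.192784 = -1.180498
y(1.3) ≈ -1.1805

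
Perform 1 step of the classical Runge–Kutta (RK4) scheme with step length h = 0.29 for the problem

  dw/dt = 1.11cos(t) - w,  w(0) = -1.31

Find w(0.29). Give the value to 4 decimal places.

-0.7050

RK4: k1 = f(t_n, w_n); k2 = f(t_n + h/2, w_n + (h/2)·k1); k3 = f(t_n + h/2, w_n + (h/2)·k2); k4 = f(t_n + h, w_n + h·k3); w_{n+1} = w_n + (h/6)·(k1 + 2k2 + 2k3 + k4).
t=0.000000, w=-1.310000:
  k1 = f(0.000000, -1.310000) = 2.420000
  k2 = f(0.145000, -0.959100) = 2.057452
  k3 = f(0.145000, -1.011670) = 2.110021
  k4 = f(0.290000, -0.698094) = 1.761745
  w ← -1.310000 + (0.29/6)·(k1 + 2k2 + 2k3 + k4) = -0.705027
w(0.29) ≈ -0.7050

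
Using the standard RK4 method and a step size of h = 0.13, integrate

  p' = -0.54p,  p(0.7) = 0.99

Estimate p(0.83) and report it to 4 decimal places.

RK4: k1 = f(s_n, p_n); k2 = f(s_n + h/2, p_n + (h/2)·k1); k3 = f(s_n + h/2, p_n + (h/2)·k2); k4 = f(s_n + h, p_n + h·k3); p_{n+1} = p_n + (h/6)·(k1 + 2k2 + 2k3 + k4).
s=0.700000, p=0.990000:
  k1 = f(0.700000, 0.990000) = -0.534600
  k2 = f(0.765000, 0.955251) = -0.515836
  k3 = f(0.765000, 0.956471) = -0.516494
  k4 = f(0.830000, 0.922856) = -0.498342
  p ← 0.990000 + (0.13/6)·(k1 + 2k2 + 2k3 + k4) = 0.922885
p(0.83) ≈ 0.9229

0.9229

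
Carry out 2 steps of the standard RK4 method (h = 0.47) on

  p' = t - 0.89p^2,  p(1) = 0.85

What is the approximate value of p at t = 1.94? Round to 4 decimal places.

1.2825

RK4: k1 = f(t_n, p_n); k2 = f(t_n + h/2, p_n + (h/2)·k1); k3 = f(t_n + h/2, p_n + (h/2)·k2); k4 = f(t_n + h, p_n + h·k3); p_{n+1} = p_n + (h/6)·(k1 + 2k2 + 2k3 + k4).
t=1.000000, p=0.850000:
  k1 = f(1.000000, 0.850000) = 0.356975
  k2 = f(1.235000, 0.933889) = 0.458787
  k3 = f(1.235000, 0.957815) = 0.418505
  k4 = f(1.470000, 1.046698) = 0.494938
  p ← 0.850000 + (0.47/6)·(k1 + 2k2 + 2k3 + k4) = 1.054176
t=1.470000, p=1.054176:
  k1 = f(1.470000, 1.054176) = 0.480955
  k2 = f(1.705000, 1.167200) = 0.492503
  k3 = f(1.705000, 1.169914) = 0.486858
  k4 = f(1.940000, 1.282999) = 0.474983
  p ← 1.054176 + (0.47/6)·(k1 + 2k2 + 2k3 + k4) = 1.282491
p(1.94) ≈ 1.2825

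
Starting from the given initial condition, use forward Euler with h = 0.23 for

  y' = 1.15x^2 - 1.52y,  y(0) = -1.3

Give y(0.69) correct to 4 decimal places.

-0.2926

Euler: y_{n+1} = y_n + h·f(x_n, y_n).
x=0.000000, y=-1.300000: f=1.976000 → y ← -1.300000 + 0.23·1.976000 = -0.845520
x=0.230000, y=-0.845520: f=1.346025 → y ← -0.845520 + 0.23·1.346025 = -0.535934
x=0.460000, y=-0.535934: f=1.057960 → y ← -0.535934 + 0.23·1.057960 = -0.292603
y(0.69) ≈ -0.2926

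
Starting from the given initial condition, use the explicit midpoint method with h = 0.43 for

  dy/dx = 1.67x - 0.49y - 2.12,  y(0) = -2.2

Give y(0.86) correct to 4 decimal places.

-2.3702

Midpoint: k1 = f(x_n, y_n); k2 = f(x_n + h/2, y_n + (h/2)·k1); y_{n+1} = y_n + h·k2.
x=0.000000, y=-2.200000:
  k1 = f(0.000000, -2.200000) = -1.042000
  k2 = f(0.215000, -2.424030) = -0.573175
  y ← -2.200000 + 0.43·(-0.573175) = -2.446465
x=0.430000, y=-2.446465:
  k1 = f(0.430000, -2.446465) = -0.203132
  k2 = f(0.645000, -2.490139) = 0.177318
  y ← -2.446465 + 0.43·0.177318 = -2.370219
y(0.86) ≈ -2.3702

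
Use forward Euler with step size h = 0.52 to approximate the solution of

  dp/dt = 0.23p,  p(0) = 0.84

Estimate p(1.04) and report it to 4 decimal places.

Euler: p_{n+1} = p_n + h·f(t_n, p_n).
t=0.000000, p=0.840000: f=0.193200 → p ← 0.840000 + 0.52·0.193200 = 0.940464
t=0.520000, p=0.940464: f=0.216307 → p ← 0.940464 + 0.52·0.216307 = 1.052943
p(1.04) ≈ 1.0529

1.0529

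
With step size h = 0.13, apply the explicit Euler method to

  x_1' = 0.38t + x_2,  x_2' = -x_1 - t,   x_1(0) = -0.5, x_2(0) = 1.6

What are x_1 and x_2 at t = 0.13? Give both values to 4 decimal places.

-0.2920, 1.6650

Euler on (x_1,x_2): x_1_{n+1} = x_1_n + h·x_1', x_2_{n+1} = x_2_n + h·x_2'.
0.000000: (-0.500000, 1.600000); f=(1.600000, 0.500000) → (-0.292000, 1.665000)
(x_1(0.13), x_2(0.13)) ≈ (-0.2920, 1.6650)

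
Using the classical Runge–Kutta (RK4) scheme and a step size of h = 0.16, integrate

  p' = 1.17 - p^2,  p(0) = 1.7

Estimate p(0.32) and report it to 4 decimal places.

RK4: k1 = f(s_n, p_n); k2 = f(s_n + h/2, p_n + (h/2)·k1); k3 = f(s_n + h/2, p_n + (h/2)·k2); k4 = f(s_n + h, p_n + h·k3); p_{n+1} = p_n + (h/6)·(k1 + 2k2 + 2k3 + k4).
s=0.000000, p=1.700000:
  k1 = f(0.000000, 1.700000) = -1.720000
  k2 = f(0.080000, 1.562400) = -1.271094
  k3 = f(0.080000, 1.598312) = -1.384603
  k4 = f(0.160000, 1.478464) = -1.015854
  p ← 1.700000 + (0.16/6)·(k1 + 2k2 + 2k3 + k4) = 1.485407
s=0.160000, p=1.485407:
  k1 = f(0.160000, 1.485407) = -1.036433
  k2 = f(0.240000, 1.402492) = -0.796984
  k3 = f(0.240000, 1.421648) = -0.851083
  k4 = f(0.320000, 1.349233) = -0.650431
  p ← 1.485407 + (0.16/6)·(k1 + 2k2 + 2k3 + k4) = 1.352527
p(0.32) ≈ 1.3525

1.3525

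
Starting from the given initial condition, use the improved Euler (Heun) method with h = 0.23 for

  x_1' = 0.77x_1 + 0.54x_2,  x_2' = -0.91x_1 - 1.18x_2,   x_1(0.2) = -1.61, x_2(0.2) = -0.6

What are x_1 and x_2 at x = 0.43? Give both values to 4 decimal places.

Heun on (x_1,x_2): k1 = f(x_n, state_n); k2 = f(x_n + h, state_n + h·k1); state_{n+1} = state_n + (h/2)·(k1 + k2).
0.200000: (-1.610000, -0.600000)
  k1 = (-1.563700, 2.173100)
  predictor → (-1.969651, -0.100187)
  k2 = (-1.570732, 1.910603)
  → (-1.970460, -0.130374)
(x_1(0.43), x_2(0.43)) ≈ (-1.9705, -0.1304)

-1.9705, -0.1304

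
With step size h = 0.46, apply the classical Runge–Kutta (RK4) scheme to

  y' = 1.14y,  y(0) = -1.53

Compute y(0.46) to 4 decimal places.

-2.5843

RK4: k1 = f(x_n, y_n); k2 = f(x_n + h/2, y_n + (h/2)·k1); k3 = f(x_n + h/2, y_n + (h/2)·k2); k4 = f(x_n + h, y_n + h·k3); y_{n+1} = y_n + (h/6)·(k1 + 2k2 + 2k3 + k4).
x=0.000000, y=-1.530000:
  k1 = f(0.000000, -1.530000) = -1.744200
  k2 = f(0.230000, -1.931166) = -2.201529
  k3 = f(0.230000, -2.036352) = -2.321441
  k4 = f(0.460000, -2.597863) = -2.961564
  y ← -1.530000 + (0.46/6)·(k1 + 2k2 + 2k3 + k4) = -2.584297
y(0.46) ≈ -2.5843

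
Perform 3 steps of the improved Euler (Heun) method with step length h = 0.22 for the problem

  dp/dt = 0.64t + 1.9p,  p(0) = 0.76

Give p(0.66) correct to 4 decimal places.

2.7978

Heun: k1 = f(t_n, p_n); k2 = f(t_n + h, p_n + h·k1); p_{n+1} = p_n + (h/2)·(k1 + k2).
t=0.000000, p=0.760000:
  k1 = f(0.000000, 0.760000) = 1.444000
  k2 = f(0.220000, 1.077680) = 2.188392
  p ← 0.760000 + (0.22/2)·(1.444000 + 2.188392) = 1.159563
t=0.220000, p=1.159563:
  k1 = f(0.220000, 1.159563) = 2.343970
  k2 = f(0.440000, 1.675237) = 3.464549
  p ← 1.159563 + (0.22/2)·(2.343970 + 3.464549) = 1.798500
t=0.440000, p=1.798500:
  k1 = f(0.440000, 1.798500) = 3.698750
  k2 = f(0.660000, 2.612225) = 5.385628
  p ← 1.798500 + (0.22/2)·(3.698750 + 5.385628) = 2.797782
p(0.66) ≈ 2.7978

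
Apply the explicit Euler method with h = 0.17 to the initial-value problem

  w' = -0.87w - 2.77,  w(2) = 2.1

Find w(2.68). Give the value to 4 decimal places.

Euler: w_{n+1} = w_n + h·f(s_n, w_n).
s=2.000000, w=2.100000: f=-4.597000 → w ← 2.100000 + 0.17·(-4.597000) = 1.318510
s=2.170000, w=1.318510: f=-3.917104 → w ← 1.318510 + 0.17·(-3.917104) = 0.652602
s=2.340000, w=0.652602: f=-3.337764 → w ← 0.652602 + 0.17·(-3.337764) = 0.085182
s=2.510000, w=0.085182: f=-2.844109 → w ← 0.085182 + 0.17·(-2.844109) = -0.398316
w(2.68) ≈ -0.3983

-0.3983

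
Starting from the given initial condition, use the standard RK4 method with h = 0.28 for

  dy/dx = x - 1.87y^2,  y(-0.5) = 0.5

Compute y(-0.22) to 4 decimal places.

RK4: k1 = f(x_n, y_n); k2 = f(x_n + h/2, y_n + (h/2)·k1); k3 = f(x_n + h/2, y_n + (h/2)·k2); k4 = f(x_n + h, y_n + h·k3); y_{n+1} = y_n + (h/6)·(k1 + 2k2 + 2k3 + k4).
x=-0.500000, y=0.500000:
  k1 = f(-0.500000, 0.500000) = -0.967500
  k2 = f(-0.360000, 0.364550) = -0.608517
  k3 = f(-0.360000, 0.414808) = -0.681762
  k4 = f(-0.220000, 0.309107) = -0.398673
  y ← 0.500000 + (0.28/6)·(k1 + 2k2 + 2k3 + k4) = 0.315819
y(-0.22) ≈ 0.3158

0.3158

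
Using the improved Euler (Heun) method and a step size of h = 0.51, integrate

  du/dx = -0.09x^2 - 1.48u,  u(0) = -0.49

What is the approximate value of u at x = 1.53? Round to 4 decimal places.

Heun: k1 = f(x_n, u_n); k2 = f(x_n + h, u_n + h·k1); u_{n+1} = u_n + (h/2)·(k1 + k2).
x=0.000000, u=-0.490000:
  k1 = f(0.000000, -0.490000) = 0.725200
  k2 = f(0.510000, -0.120148) = 0.154410
  u ← -0.490000 + (0.51/2)·(0.725200 + 0.154410) = -0.265699
x=0.510000, u=-0.265699:
  k1 = f(0.510000, -0.265699) = 0.369826
  k2 = f(1.020000, -0.077088) = 0.020454
  u ← -0.265699 + (0.51/2)·(0.369826 + 0.020454) = -0.166178
x=1.020000, u=-0.166178:
  k1 = f(1.020000, -0.166178) = 0.152307
  k2 = f(1.530000, -0.088501) = -0.079699
  u ← -0.166178 + (0.51/2)·(0.152307 + (-0.079699)) = -0.147663
u(1.53) ≈ -0.1477

-0.1477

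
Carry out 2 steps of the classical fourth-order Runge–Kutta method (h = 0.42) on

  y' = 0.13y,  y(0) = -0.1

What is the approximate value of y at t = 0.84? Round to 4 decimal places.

-0.1115

RK4: k1 = f(t_n, y_n); k2 = f(t_n + h/2, y_n + (h/2)·k1); k3 = f(t_n + h/2, y_n + (h/2)·k2); k4 = f(t_n + h, y_n + h·k3); y_{n+1} = y_n + (h/6)·(k1 + 2k2 + 2k3 + k4).
t=0.000000, y=-0.100000:
  k1 = f(0.000000, -0.100000) = -0.013000
  k2 = f(0.210000, -0.102730) = -0.013355
  k3 = f(0.210000, -0.102805) = -0.013365
  k4 = f(0.420000, -0.105613) = -0.013730
  y ← -0.100000 + (0.42/6)·(k1 + 2k2 + 2k3 + k4) = -0.105612
t=0.420000, y=-0.105612:
  k1 = f(0.420000, -0.105612) = -0.013730
  k2 = f(0.630000, -0.108495) = -0.014104
  k3 = f(0.630000, -0.108574) = -0.014115
  k4 = f(0.840000, -0.111540) = -0.014500
  y ← -0.105612 + (0.42/6)·(k1 + 2k2 + 2k3 + k4) = -0.111539
y(0.84) ≈ -0.1115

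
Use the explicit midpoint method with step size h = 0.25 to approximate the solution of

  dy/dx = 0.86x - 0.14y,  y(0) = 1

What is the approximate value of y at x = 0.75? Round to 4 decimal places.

1.1348

Midpoint: k1 = f(x_n, y_n); k2 = f(x_n + h/2, y_n + (h/2)·k1); y_{n+1} = y_n + h·k2.
x=0.000000, y=1.000000:
  k1 = f(0.000000, 1.000000) = -0.140000
  k2 = f(0.125000, 0.982500) = -0.030050
  y ← 1.000000 + 0.25·(-0.030050) = 0.992487
x=0.250000, y=0.992487:
  k1 = f(0.250000, 0.992487) = 0.076052
  k2 = f(0.375000, 1.001994) = 0.182221
  y ← 0.992487 + 0.25·0.182221 = 1.038043
x=0.500000, y=1.038043:
  k1 = f(0.500000, 1.038043) = 0.284674
  k2 = f(0.625000, 1.073627) = 0.387192
  y ← 1.038043 + 0.25·0.387192 = 1.134841
y(0.75) ≈ 1.1348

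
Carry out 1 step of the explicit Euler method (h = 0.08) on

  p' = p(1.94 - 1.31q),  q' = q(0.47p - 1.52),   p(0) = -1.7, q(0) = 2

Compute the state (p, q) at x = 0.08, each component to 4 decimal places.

Euler on (p,q): p_{n+1} = p_n + h·p', q_{n+1} = q_n + h·q'.
0.000000: (-1.700000, 2.000000); f=(1.156000, -4.638000) → (-1.607520, 1.628960)
(p(0.08), q(0.08)) ≈ (-1.6075, 1.6290)

-1.6075, 1.6290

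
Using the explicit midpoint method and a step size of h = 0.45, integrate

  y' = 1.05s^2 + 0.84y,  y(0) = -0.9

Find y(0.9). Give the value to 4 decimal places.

-1.6228

Midpoint: k1 = f(s_n, y_n); k2 = f(s_n + h/2, y_n + (h/2)·k1); y_{n+1} = y_n + h·k2.
s=0.000000, y=-0.900000:
  k1 = f(0.000000, -0.900000) = -0.756000
  k2 = f(0.225000, -1.070100) = -0.845728
  y ← -0.900000 + 0.45·(-0.845728) = -1.280577
s=0.450000, y=-1.280577:
  k1 = f(0.450000, -1.280577) = -0.863060
  k2 = f(0.675000, -1.474766) = -0.760397
  y ← -1.280577 + 0.45·(-0.760397) = -1.622756
y(0.9) ≈ -1.6228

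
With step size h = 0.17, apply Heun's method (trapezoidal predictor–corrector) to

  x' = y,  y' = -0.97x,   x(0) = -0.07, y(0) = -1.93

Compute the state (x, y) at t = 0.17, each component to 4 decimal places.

-0.3971, -1.8914

Heun on (x,y): k1 = f(t_n, state_n); k2 = f(t_n + h, state_n + h·k1); state_{n+1} = state_n + (h/2)·(k1 + k2).
0.000000: (-0.070000, -1.930000)
  k1 = (-1.930000, 0.067900)
  predictor → (-0.398100, -1.918457)
  k2 = (-1.918457, 0.386157)
  → (-0.397119, -1.891405)
(x(0.17), y(0.17)) ≈ (-0.3971, -1.8914)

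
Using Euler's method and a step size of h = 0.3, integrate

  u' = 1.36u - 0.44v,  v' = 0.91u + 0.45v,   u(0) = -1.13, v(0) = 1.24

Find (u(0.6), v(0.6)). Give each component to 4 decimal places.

Euler on (u,v): u_{n+1} = u_n + h·u', v_{n+1} = v_n + h·v'.
0.000000: (-1.130000, 1.240000); f=(-2.082400, -0.470300) → (-1.754720, 1.098910)
0.300000: (-1.754720, 1.098910); f=(-2.869940, -1.102286) → (-2.615702, 0.768224)
(u(0.6), v(0.6)) ≈ (-2.6157, 0.7682)

-2.6157, 0.7682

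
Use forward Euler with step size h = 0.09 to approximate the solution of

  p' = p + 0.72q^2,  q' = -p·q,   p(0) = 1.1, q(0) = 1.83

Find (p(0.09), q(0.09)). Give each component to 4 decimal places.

Euler on (p,q): p_{n+1} = p_n + h·p', q_{n+1} = q_n + h·q'.
0.000000: (1.100000, 1.830000); f=(3.511208, -2.013000) → (1.416009, 1.648830)
(p(0.09), q(0.09)) ≈ (1.4160, 1.6488)

1.4160, 1.6488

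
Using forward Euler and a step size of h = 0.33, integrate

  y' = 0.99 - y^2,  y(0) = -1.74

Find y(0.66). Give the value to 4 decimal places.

Euler: y_{n+1} = y_n + h·f(s_n, y_n).
s=0.000000, y=-1.740000: f=-2.037600 → y ← -1.740000 + 0.33·(-2.037600) = -2.412408
s=0.330000, y=-2.412408: f=-4.829712 → y ← -2.412408 + 0.33·(-4.829712) = -4.006213
y(0.66) ≈ -4.0062

-4.0062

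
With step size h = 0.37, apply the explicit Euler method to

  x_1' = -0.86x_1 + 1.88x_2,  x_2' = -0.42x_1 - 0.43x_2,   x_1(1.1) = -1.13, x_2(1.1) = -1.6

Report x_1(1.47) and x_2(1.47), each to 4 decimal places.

Euler on (x_1,x_2): x_1_{n+1} = x_1_n + h·x_1', x_2_{n+1} = x_2_n + h·x_2'.
1.100000: (-1.130000, -1.600000); f=(-2.036200, 1.162600) → (-1.883394, -1.169838)
(x_1(1.47), x_2(1.47)) ≈ (-1.8834, -1.1698)

-1.8834, -1.1698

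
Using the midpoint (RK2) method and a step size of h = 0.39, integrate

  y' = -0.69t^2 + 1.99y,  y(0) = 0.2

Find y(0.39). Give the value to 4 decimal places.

0.4052

Midpoint: k1 = f(t_n, y_n); k2 = f(t_n + h/2, y_n + (h/2)·k1); y_{n+1} = y_n + h·k2.
t=0.000000, y=0.200000:
  k1 = f(0.000000, 0.200000) = 0.398000
  k2 = f(0.195000, 0.277610) = 0.526207
  y ← 0.200000 + 0.39·0.526207 = 0.405221
y(0.39) ≈ 0.4052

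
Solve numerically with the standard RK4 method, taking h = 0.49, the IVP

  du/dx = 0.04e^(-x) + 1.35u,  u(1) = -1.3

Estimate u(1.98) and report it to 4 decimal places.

RK4: k1 = f(x_n, u_n); k2 = f(x_n + h/2, u_n + (h/2)·k1); k3 = f(x_n + h/2, u_n + (h/2)·k2); k4 = f(x_n + h, u_n + h·k3); u_{n+1} = u_n + (h/6)·(k1 + 2k2 + 2k3 + k4).
x=1.000000, u=-1.300000:
  k1 = f(1.000000, -1.300000) = -1.740285
  k2 = f(1.245000, -1.726370) = -2.319082
  k3 = f(1.245000, -1.868175) = -2.510519
  k4 = f(1.490000, -2.530154) = -3.406693
  u ← -1.300000 + (0.49/6)·(k1 + 2k2 + 2k3 + k4) = -2.509171
x=1.490000, u=-2.509171:
  k1 = f(1.490000, -2.509171) = -3.378366
  k2 = f(1.735000, -3.336871) = -4.497720
  k3 = f(1.735000, -3.611113) = -4.867946
  k4 = f(1.980000, -4.894465) = -6.602005
  u ← -2.509171 + (0.49/6)·(k1 + 2k2 + 2k3 + k4) = -4.853960
u(1.98) ≈ -4.8540

-4.8540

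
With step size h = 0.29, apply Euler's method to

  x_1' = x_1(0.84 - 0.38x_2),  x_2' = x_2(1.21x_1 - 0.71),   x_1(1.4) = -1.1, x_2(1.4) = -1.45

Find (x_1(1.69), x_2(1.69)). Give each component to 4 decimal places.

-1.5437, -0.5918

Euler on (x_1,x_2): x_1_{n+1} = x_1_n + h·x_1', x_2_{n+1} = x_2_n + h·x_2'.
1.400000: (-1.100000, -1.450000); f=(-1.530100, 2.959450) → (-1.543729, -0.591759)
(x_1(1.69), x_2(1.69)) ≈ (-1.5437, -0.5918)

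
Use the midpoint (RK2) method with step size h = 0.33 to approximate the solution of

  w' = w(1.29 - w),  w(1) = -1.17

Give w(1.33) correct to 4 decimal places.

-2.7631

Midpoint: k1 = f(s_n, w_n); k2 = f(s_n + h/2, w_n + (h/2)·k1); w_{n+1} = w_n + h·k2.
s=1.000000, w=-1.170000:
  k1 = f(1.000000, -1.170000) = -2.878200
  k2 = f(1.165000, -1.644903) = -4.827631
  w ← -1.170000 + 0.33·(-4.827631) = -2.763118
w(1.33) ≈ -2.7631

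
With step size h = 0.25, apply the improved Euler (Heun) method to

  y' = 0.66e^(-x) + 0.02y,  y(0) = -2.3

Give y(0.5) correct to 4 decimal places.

Heun: k1 = f(x_n, y_n); k2 = f(x_n + h, y_n + h·k1); y_{n+1} = y_n + (h/2)·(k1 + k2).
x=0.000000, y=-2.300000:
  k1 = f(0.000000, -2.300000) = 0.614000
  k2 = f(0.250000, -2.146500) = 0.471079
  y ← -2.300000 + (0.25/2)·(0.614000 + 0.471079) = -2.164365
x=0.250000, y=-2.164365:
  k1 = f(0.250000, -2.164365) = 0.470721
  k2 = f(0.500000, -2.046685) = 0.359377
  y ← -2.164365 + (0.25/2)·(0.470721 + 0.359377) = -2.060603
y(0.5) ≈ -2.0606

-2.0606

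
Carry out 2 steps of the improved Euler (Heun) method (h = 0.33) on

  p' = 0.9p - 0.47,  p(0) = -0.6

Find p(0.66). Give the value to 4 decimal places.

-1.4962

Heun: k1 = f(s_n, p_n); k2 = f(s_n + h, p_n + h·k1); p_{n+1} = p_n + (h/2)·(k1 + k2).
s=0.000000, p=-0.600000:
  k1 = f(0.000000, -0.600000) = -1.010000
  k2 = f(0.330000, -0.933300) = -1.309970
  p ← -0.600000 + (0.33/2)·(-1.010000 + (-1.309970)) = -0.982795
s=0.330000, p=-0.982795:
  k1 = f(0.330000, -0.982795) = -1.354516
  k2 = f(0.660000, -1.429785) = -1.756807
  p ← -0.982795 + (0.33/2)·(-1.354516 + (-1.756807)) = -1.496163
p(0.66) ≈ -1.4962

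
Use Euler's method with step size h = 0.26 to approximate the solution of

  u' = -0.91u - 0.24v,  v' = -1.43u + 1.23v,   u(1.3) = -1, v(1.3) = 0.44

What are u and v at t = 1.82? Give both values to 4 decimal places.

-0.6632, 1.5512

Euler on (u,v): u_{n+1} = u_n + h·u', v_{n+1} = v_n + h·v'.
1.300000: (-1.000000, 0.440000); f=(0.804400, 1.971200) → (-0.790856, 0.952512)
1.560000: (-0.790856, 0.952512); f=(0.491076, 2.302514) → (-0.663176, 1.551166)
(u(1.82), v(1.82)) ≈ (-0.6632, 1.5512)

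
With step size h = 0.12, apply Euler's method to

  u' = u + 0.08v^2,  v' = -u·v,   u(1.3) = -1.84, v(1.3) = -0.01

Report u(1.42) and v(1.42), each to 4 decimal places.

Euler on (u,v): u_{n+1} = u_n + h·u', v_{n+1} = v_n + h·v'.
1.300000: (-1.840000, -0.010000); f=(-1.839992, -0.018400) → (-2.060799, -0.012208)
(u(1.42), v(1.42)) ≈ (-2.0608, -0.0122)

-2.0608, -0.0122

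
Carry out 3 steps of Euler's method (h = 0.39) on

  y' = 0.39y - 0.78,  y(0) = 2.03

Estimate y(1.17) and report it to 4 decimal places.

Euler: y_{n+1} = y_n + h·f(t_n, y_n).
t=0.000000, y=2.030000: f=0.011700 → y ← 2.030000 + 0.39·0.011700 = 2.034563
t=0.390000, y=2.034563: f=0.013480 → y ← 2.034563 + 0.39·0.013480 = 2.039820
t=0.780000, y=2.039820: f=0.015530 → y ← 2.039820 + 0.39·0.015530 = 2.045877
y(1.17) ≈ 2.0459

2.0459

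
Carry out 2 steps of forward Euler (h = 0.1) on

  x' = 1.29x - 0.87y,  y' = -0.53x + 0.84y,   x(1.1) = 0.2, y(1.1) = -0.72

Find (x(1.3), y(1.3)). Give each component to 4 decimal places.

Euler on (x,y): x_{n+1} = x_n + h·x', y_{n+1} = y_n + h·y'.
1.100000: (0.200000, -0.720000); f=(0.884400, -0.710800) → (0.288440, -0.791080)
1.200000: (0.288440, -0.791080); f=(1.060327, -0.817380) → (0.394473, -0.872818)
(x(1.3), y(1.3)) ≈ (0.3945, -0.8728)

0.3945, -0.8728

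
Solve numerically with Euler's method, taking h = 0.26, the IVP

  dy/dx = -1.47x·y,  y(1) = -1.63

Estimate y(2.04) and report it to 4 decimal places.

Euler: y_{n+1} = y_n + h·f(x_n, y_n).
x=1.000000, y=-1.630000: f=2.396100 → y ← -1.630000 + 0.26·2.396100 = -1.007014
x=1.260000, y=-1.007014: f=1.865191 → y ← -1.007014 + 0.26·1.865191 = -0.522064
x=1.520000, y=-0.522064: f=1.166500 → y ← -0.522064 + 0.26·1.166500 = -0.218774
x=1.780000, y=-0.218774: f=0.572444 → y ← -0.218774 + 0.26·0.572444 = -0.069939
y(2.04) ≈ -0.0699

-0.0699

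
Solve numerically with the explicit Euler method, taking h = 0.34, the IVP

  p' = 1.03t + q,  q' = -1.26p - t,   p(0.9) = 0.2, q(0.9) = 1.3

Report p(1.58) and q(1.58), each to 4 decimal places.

1.7003, 0.0767

Euler on (p,q): p_{n+1} = p_n + h·p', q_{n+1} = q_n + h·q'.
0.900000: (0.200000, 1.300000); f=(2.227000, -1.152000) → (0.957180, 0.908320)
1.240000: (0.957180, 0.908320); f=(2.185520, -2.446047) → (1.700257, 0.076664)
(p(1.58), q(1.58)) ≈ (1.7003, 0.0767)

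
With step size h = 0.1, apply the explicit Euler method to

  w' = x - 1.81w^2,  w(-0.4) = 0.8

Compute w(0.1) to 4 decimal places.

Euler: w_{n+1} = w_n + h·f(x_n, w_n).
x=-0.400000, w=0.800000: f=-1.558400 → w ← 0.800000 + 0.1·(-1.558400) = 0.644160
x=-0.300000, w=0.644160: f=-1.051045 → w ← 0.644160 + 0.1·(-1.051045) = 0.539055
x=-0.200000, w=0.539055: f=-0.725951 → w ← 0.539055 + 0.1·(-0.725951) = 0.466460
x=-0.100000, w=0.466460: f=-0.493829 → w ← 0.466460 + 0.1·(-0.493829) = 0.417077
x=0.000000, w=0.417077: f=-0.314856 → w ← 0.417077 + 0.1·(-0.314856) = 0.385592
w(0.1) ≈ 0.3856

0.3856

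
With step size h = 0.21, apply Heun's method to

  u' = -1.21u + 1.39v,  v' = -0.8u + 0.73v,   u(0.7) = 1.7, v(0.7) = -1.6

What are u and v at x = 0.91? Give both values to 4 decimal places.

Heun on (u,v): k1 = f(x_n, state_n); k2 = f(x_n + h, state_n + h·k1); state_{n+1} = state_n + (h/2)·(k1 + k2).
0.700000: (1.700000, -1.600000)
  k1 = (-4.281000, -2.528000)
  predictor → (0.800990, -2.130880)
  k2 = (-3.931121, -2.196334)
  → (0.837727, -2.096055)
(u(0.91), v(0.91)) ≈ (0.8377, -2.0961)

0.8377, -2.0961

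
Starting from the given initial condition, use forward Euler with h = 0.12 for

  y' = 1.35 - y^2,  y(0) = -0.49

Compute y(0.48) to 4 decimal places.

0.1083

Euler: y_{n+1} = y_n + h·f(x_n, y_n).
x=0.000000, y=-0.490000: f=1.109900 → y ← -0.490000 + 0.12·1.109900 = -0.356812
x=0.120000, y=-0.356812: f=1.222685 → y ← -0.356812 + 0.12·1.222685 = -0.210090
x=0.240000, y=-0.210090: f=1.305862 → y ← -0.210090 + 0.12·1.305862 = -0.053386
x=0.360000, y=-0.053386: f=1.347150 → y ← -0.053386 + 0.12·1.347150 = 0.108272
y(0.48) ≈ 0.1083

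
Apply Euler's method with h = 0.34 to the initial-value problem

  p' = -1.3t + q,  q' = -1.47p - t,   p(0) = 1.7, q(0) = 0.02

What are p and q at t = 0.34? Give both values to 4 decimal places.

Euler on (p,q): p_{n+1} = p_n + h·p', q_{n+1} = q_n + h·q'.
0.000000: (1.700000, 0.020000); f=(0.020000, -2.499000) → (1.706800, -0.829660)
(p(0.34), q(0.34)) ≈ (1.7068, -0.8297)

1.7068, -0.8297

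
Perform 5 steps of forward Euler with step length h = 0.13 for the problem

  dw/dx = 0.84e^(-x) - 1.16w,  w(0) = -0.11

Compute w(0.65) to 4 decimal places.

0.2554

Euler: w_{n+1} = w_n + h·f(x_n, w_n).
x=0.000000, w=-0.110000: f=0.967600 → w ← -0.110000 + 0.13·0.967600 = 0.015788
x=0.130000, w=0.015788: f=0.719286 → w ← 0.015788 + 0.13·0.719286 = 0.109295
x=0.260000, w=0.109295: f=0.520901 → w ← 0.109295 + 0.13·0.520901 = 0.177012
x=0.390000, w=0.177012: f=0.363393 → w ← 0.177012 + 0.13·0.363393 = 0.224253
x=0.520000, w=0.224253: f=0.239263 → w ← 0.224253 + 0.13·0.239263 = 0.255358
w(0.65) ≈ 0.2554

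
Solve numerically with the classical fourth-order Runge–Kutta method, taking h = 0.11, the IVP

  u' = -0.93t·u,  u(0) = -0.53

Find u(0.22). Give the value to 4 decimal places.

RK4: k1 = f(t_n, u_n); k2 = f(t_n + h/2, u_n + (h/2)·k1); k3 = f(t_n + h/2, u_n + (h/2)·k2); k4 = f(t_n + h, u_n + h·k3); u_{n+1} = u_n + (h/6)·(k1 + 2k2 + 2k3 + k4).
t=0.000000, u=-0.530000:
  k1 = f(0.000000, -0.530000) = 0.000000
  k2 = f(0.055000, -0.530000) = 0.027110
  k3 = f(0.055000, -0.528509) = 0.027033
  k4 = f(0.110000, -0.527026) = 0.053915
  u ← -0.530000 + (0.11/6)·(k1 + 2k2 + 2k3 + k4) = -0.527026
t=0.110000, u=-0.527026:
  k1 = f(0.110000, -0.527026) = 0.053915
  k2 = f(0.165000, -0.524061) = 0.080417
  k3 = f(0.165000, -0.522603) = 0.080193
  k4 = f(0.220000, -0.518205) = 0.106025
  u ← -0.527026 + (0.11/6)·(k1 + 2k2 + 2k3 + k4) = -0.518205
u(0.22) ≈ -0.5182

-0.5182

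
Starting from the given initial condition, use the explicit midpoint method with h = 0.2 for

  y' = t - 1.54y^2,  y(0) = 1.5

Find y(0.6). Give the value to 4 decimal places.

0.7939

Midpoint: k1 = f(t_n, y_n); k2 = f(t_n + h/2, y_n + (h/2)·k1); y_{n+1} = y_n + h·k2.
t=0.000000, y=1.500000:
  k1 = f(0.000000, 1.500000) = -3.465000
  k2 = f(0.100000, 1.153500) = -1.949066
  y ← 1.500000 + 0.2·(-1.949066) = 1.110187
t=0.200000, y=1.110187:
  k1 = f(0.200000, 1.110187) = -1.698073
  k2 = f(0.300000, 0.940380) = -1.061843
  y ← 1.110187 + 0.2·(-1.061843) = 0.897818
t=0.400000, y=0.897818:
  k1 = f(0.400000, 0.897818) = -0.841359
  k2 = f(0.500000, 0.813682) = -0.519601
  y ← 0.897818 + 0.2·(-0.519601) = 0.793898
y(0.6) ≈ 0.7939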